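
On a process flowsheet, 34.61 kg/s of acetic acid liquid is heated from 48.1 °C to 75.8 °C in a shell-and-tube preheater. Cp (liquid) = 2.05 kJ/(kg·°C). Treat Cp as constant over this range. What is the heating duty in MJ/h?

Q = 7080 MJ/h

Q = ṁ·Cp·ΔT = 34.61 × 2.05 × (75.8 − 48.1) = 1965.3 kJ/s
Heating duty = 7075.2 MJ/h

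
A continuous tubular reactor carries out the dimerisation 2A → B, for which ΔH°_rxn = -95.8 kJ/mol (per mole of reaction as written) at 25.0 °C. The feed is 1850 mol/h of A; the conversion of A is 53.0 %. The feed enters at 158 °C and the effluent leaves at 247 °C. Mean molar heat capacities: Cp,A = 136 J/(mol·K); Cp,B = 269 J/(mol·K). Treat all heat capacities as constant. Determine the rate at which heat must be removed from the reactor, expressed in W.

Extent of reaction ξ = 0.530 × 1850 / 2 = 490.25 mol/h
Reaction term: ξ·ΔH°_rxn = 490.25 × -95.8 = -46966 kJ/h
Sensible, feed 158→25 °C: -33463 kJ/h
Outlet flows (mol/h): A 869.5, B 490.25
Sensible, products 25→247 °C: 55529 kJ/h
Q = ΔH = -24900 kJ/h = -6.9167 kW
Heat removed = 6916.7 W

Q_out = 6920 W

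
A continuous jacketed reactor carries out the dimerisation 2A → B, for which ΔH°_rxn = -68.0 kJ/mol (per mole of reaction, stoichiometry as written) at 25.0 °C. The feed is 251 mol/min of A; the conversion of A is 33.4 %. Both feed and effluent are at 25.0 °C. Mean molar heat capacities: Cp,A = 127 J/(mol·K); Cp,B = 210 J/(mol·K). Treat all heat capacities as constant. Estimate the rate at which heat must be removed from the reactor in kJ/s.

Extent of reaction ξ = 0.334 × 251 / 2 = 41.917 mol/min
Reaction term: ξ·ΔH°_rxn = 41.917 × -68.0 = -2850.4 kJ/min
Q = ΔH = -2850.4 kJ/min = -47.506 kW
Heat removed = 47.506 kJ/s

Q_out = 47.5 kJ/s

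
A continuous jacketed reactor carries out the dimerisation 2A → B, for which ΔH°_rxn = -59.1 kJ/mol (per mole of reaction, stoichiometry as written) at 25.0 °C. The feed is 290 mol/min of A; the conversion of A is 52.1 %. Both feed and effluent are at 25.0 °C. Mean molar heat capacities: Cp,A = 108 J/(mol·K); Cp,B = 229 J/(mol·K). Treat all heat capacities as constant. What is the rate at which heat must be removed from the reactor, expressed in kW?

Q_out = 74.4 kW

Extent of reaction ξ = 0.521 × 290 / 2 = 75.545 mol/min
Reaction term: ξ·ΔH°_rxn = 75.545 × -59.1 = -4464.7 kJ/min
Q = ΔH = -4464.7 kJ/min = -74.412 kW
Heat removed = 74.412 kW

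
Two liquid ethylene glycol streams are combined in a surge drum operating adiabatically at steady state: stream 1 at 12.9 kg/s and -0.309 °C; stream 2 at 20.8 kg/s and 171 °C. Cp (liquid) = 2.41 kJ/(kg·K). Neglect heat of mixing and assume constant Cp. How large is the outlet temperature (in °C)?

T_out = 105 °C

No heat crosses the boundary, so H_out = H_in.
T_out = Σ ṁᵢCp,ᵢTᵢ / Σ ṁᵢCp,ᵢ
      = 8562.3 / 81.217 = 105.42 °C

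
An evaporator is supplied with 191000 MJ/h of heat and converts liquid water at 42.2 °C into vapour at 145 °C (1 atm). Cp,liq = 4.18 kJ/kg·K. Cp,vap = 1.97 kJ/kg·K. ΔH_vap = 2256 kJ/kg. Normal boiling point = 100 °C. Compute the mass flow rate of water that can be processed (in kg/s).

ṁ = 20.5 kg/s

Δh = 4.18×(100−42.2) + 2256 + 1.97×(145−100) = 2586.3 kJ/kg
Q = 191000 MJ/h = 53056 kJ/s = 53056 kJ/s
ṁ = Q/Δh = 53056 / 2586.3 = 20.514 kg/s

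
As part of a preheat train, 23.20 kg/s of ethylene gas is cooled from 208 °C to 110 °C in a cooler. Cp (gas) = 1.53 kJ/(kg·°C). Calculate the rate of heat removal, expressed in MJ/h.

Q_c = 12500 MJ/h

Q = ṁ·Cp·ΔT = 23.20 × 1.53 × (110 − 208) = -3478.6 kJ/s
Cooling duty = 12523 MJ/h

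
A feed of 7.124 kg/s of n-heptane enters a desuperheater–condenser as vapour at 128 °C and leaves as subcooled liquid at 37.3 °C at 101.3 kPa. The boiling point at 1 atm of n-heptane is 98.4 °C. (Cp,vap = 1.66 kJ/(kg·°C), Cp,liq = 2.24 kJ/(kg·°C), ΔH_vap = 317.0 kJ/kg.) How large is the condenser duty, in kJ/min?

Q_c = 215000 kJ/min

vapour 128→98.4 °C: -49.136 kJ/kg
condensation at 98.4 °C: -317 kJ/kg
liquid 98.4→37.3 °C: -136.86 kJ/kg
Δh = -49.136 + -317 + -136.86 = -503 kJ/kg
Q = ṁ·Δh = 7.124 kg/s × -503 kJ/kg = -3583.4 kJ/s
|Q| = 3583.4 kW = 215000 kJ/min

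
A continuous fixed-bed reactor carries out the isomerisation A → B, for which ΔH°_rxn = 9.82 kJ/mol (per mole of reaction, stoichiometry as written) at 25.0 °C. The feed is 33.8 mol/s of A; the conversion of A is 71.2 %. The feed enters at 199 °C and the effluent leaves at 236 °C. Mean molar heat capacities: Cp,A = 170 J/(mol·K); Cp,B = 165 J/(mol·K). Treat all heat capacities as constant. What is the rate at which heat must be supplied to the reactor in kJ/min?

Q_in = 25400 kJ/min

Extent of reaction ξ = 0.712 × 33.8 = 24.066 mol/s
Reaction term: ξ·ΔH°_rxn = 24.066 × 9.82 = 236.32 kJ/s
Sensible, feed 199→25 °C: -999.8 kJ/s
Outlet flows (mol/s): A 9.7344, B 24.066
Sensible, products 25→236 °C: 1187 kJ/s
Q = ΔH = 423.54 kJ/s = 423.54 kW
Heat supplied = 25412 kJ/min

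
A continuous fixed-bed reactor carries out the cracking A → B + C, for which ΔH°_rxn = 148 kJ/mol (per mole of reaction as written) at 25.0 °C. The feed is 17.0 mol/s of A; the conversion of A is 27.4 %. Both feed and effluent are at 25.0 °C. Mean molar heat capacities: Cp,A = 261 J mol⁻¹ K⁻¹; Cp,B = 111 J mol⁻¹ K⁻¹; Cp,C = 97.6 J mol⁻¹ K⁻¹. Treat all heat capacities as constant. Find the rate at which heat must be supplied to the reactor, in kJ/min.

Extent of reaction ξ = 0.274 × 17.0 = 4.658 mol/s
Reaction term: ξ·ΔH°_rxn = 4.658 × 148 = 689.38 kJ/s
Q = ΔH = 689.38 kJ/s = 689.38 kW
Heat supplied = 41363 kJ/min

Q_in = 41400 kJ/min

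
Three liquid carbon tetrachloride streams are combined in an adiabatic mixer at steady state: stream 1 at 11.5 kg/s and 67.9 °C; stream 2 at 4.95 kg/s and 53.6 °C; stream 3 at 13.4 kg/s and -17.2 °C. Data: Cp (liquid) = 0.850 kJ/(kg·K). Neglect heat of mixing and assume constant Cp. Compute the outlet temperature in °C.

T_out = 27.3 °C

Energy balance with Q = 0: Σ ṁᵢCp,ᵢ(T_out − Tᵢ) = 0
Σ ṁᵢCp,ᵢTᵢ = 11.5×0.850×67.9 + 4.95×0.850×53.6 + 13.4×0.850×-17.2 = 693.34
Σ ṁᵢCp,ᵢ = 11.5×0.850 + 4.95×0.850 + 13.4×0.850 = 25.373
T_out = 693.34 / 25.373 = 27.326 °C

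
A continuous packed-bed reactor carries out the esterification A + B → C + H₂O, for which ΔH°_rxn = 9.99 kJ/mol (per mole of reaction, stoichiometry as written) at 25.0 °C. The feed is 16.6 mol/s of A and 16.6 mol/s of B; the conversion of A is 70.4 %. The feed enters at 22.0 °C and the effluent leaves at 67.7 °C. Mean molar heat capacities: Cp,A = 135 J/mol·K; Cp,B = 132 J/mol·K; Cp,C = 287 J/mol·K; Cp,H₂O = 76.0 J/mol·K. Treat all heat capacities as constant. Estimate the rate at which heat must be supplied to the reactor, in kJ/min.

Q_in = 22000 kJ/min

Extent of reaction ξ = 0.704 × 16.6 = 11.686 mol/s
Reaction term: ξ·ΔH°_rxn = 11.686 × 9.99 = 116.75 kJ/s
Sensible, feed 22.0→25 °C: 13.297 kJ/s
Outlet flows (mol/s): A 4.9136, B 4.9136, C 11.686, H₂O 11.686
Sensible, products 25→67.7 °C: 237.16 kJ/s
Q = ΔH = 367.2 kJ/s = 367.2 kW
Heat supplied = 22032 kJ/min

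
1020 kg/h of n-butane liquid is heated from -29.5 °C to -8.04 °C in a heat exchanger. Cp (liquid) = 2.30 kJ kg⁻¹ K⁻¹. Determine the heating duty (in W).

Q = 14000 W

Q = ṁ·Cp·ΔT = 1020 × 2.30 × (-8.04 − -29.5) = 50345 kJ/h
Converting: 50345 / 3600 s = 13.985 kW
Heating duty = 13985 W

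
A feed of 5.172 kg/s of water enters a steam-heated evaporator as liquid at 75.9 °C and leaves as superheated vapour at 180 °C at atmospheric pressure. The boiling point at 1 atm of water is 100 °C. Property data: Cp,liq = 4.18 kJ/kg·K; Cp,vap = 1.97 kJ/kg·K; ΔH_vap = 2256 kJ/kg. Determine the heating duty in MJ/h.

Q = 46800 MJ/h

liquid 75.9→100 °C: 100.74 kJ/kg
vaporisation at 100 °C: 2256 kJ/kg
vapour 100→180 °C: 157.6 kJ/kg
Δh = 100.74 + 2256 + 157.6 = 2514.3 kJ/kg
Q = ṁ·Δh = 5.172 kg/s × 2514.3 kJ/kg = 13004 kJ/s
|Q| = 13004 kW = 46815 MJ/h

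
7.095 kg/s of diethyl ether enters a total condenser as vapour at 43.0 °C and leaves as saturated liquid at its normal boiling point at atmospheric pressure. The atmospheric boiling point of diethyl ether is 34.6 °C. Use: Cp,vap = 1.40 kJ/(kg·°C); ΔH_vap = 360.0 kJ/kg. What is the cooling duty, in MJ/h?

vapour 43.0→34.6 °C: -11.76 kJ/kg
condensation at 34.6 °C: -360 kJ/kg
Δh = -11.76 + -360 = -371.76 kJ/kg
Q = ṁ·Δh = 7.095 kg/s × -371.76 kJ/kg = -2637.6 kJ/s
|Q| = 2637.6 kW = 9495.5 MJ/h

Q_c = 9500 MJ/h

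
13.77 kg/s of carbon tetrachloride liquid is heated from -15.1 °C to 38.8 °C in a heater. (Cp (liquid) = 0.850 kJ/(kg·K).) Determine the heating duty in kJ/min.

Q = 37900 kJ/min

Q = ṁ·Cp·ΔT = 13.77 × 0.850 × (38.8 − -15.1) = 630.87 kJ/s
Heating duty = 37852 kJ/min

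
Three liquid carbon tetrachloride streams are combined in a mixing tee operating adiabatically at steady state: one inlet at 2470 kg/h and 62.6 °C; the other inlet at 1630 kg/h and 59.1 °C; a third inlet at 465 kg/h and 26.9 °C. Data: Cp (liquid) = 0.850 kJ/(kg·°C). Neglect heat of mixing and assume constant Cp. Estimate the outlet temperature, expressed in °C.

T_out = 57.7 °C

Adiabatic, steady state ⇒ Σ ṁᵢCp,ᵢ(T_out − Tᵢ) = 0
Σ ṁᵢCp,ᵢTᵢ = 2470×0.850×62.6 + 1630×0.850×59.1 + 465×0.850×26.9 = 223940
Σ ṁᵢCp,ᵢ = 2470×0.850 + 1630×0.850 + 465×0.850 = 3880.2
T_out = 223940 / 3880.2 = 57.714 °C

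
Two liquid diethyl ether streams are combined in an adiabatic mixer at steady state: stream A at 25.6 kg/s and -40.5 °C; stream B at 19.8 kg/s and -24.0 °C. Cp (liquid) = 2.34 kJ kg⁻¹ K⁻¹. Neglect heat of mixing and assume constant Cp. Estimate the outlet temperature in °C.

T_out = -33.3 °C

Energy balance with Q = 0: Σ ṁᵢCp,ᵢ(T_out − Tᵢ) = 0
T_out = Σ ṁᵢCp,ᵢTᵢ / Σ ṁᵢCp,ᵢ
      = -3538.1 / 106.24 = -33.304 °C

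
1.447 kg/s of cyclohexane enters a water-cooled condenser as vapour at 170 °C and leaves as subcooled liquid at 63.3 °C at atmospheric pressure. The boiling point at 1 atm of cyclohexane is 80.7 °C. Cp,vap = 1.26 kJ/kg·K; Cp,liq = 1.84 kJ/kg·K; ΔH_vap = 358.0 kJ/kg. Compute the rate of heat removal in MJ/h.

Q_c = 2620 MJ/h

vapour 170→80.7 °C: -112.52 kJ/kg
condensation at 80.7 °C: -358 kJ/kg
liquid 80.7→63.3 °C: -32.016 kJ/kg
Δh = -112.52 + -358 + -32.016 = -502.53 kJ/kg
Q = ṁ·Δh = 1.447 kg/s × -502.53 kJ/kg = -727.17 kJ/s
|Q| = 727.17 kW = 2617.8 MJ/h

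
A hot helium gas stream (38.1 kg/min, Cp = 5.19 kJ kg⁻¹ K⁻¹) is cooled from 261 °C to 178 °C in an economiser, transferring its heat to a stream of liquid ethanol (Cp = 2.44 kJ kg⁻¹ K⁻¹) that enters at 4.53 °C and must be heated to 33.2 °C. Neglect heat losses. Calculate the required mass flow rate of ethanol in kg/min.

ṁ_c = 235 kg/min

Heat released by hot stream: Q = 38.1 × 5.19 × (261 − 178) = 16412 kJ/min
Energy balance on cold side (adiabatic exchanger): Q = ṁ_c·Cp_c·(T_c,out − T_c,in)
ṁ_c = 16412 / [2.44 × (33.2 − 4.53)] = 234.61 kg/min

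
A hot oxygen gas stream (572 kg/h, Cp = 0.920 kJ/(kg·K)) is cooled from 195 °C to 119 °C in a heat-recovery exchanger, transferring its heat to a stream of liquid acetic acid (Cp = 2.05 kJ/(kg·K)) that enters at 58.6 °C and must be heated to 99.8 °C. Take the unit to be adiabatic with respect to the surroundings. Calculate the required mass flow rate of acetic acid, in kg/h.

ṁ_c = 474 kg/h

Heat released by hot stream: Q = 572 × 0.920 × (195 − 119) = 39994 kJ/h
Energy balance on cold side (adiabatic exchanger): Q = ṁ_c·Cp_c·(T_c,out − T_c,in)
ṁ_c = 39994 / [2.05 × (99.8 − 58.6)] = 473.53 kg/h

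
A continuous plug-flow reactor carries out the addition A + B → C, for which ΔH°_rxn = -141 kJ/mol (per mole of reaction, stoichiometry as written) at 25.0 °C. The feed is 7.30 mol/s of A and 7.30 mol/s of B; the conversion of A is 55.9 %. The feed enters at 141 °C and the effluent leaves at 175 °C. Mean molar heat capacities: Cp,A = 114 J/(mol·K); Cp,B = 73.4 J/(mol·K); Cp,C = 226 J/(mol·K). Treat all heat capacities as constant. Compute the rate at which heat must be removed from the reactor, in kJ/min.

Q_out = 30300 kJ/min

Extent of reaction ξ = 0.559 × 7.30 = 4.0807 mol/s
Reaction term: ξ·ΔH°_rxn = 4.0807 × -141 = -575.38 kJ/s
Sensible, feed 141→25 °C: -158.69 kJ/s
Outlet flows (mol/s): A 3.2193, B 3.2193, C 4.0807
Sensible, products 25→175 °C: 228.83 kJ/s
Q = ΔH = -505.24 kJ/s = -505.24 kW
Heat removed = 30314 kJ/min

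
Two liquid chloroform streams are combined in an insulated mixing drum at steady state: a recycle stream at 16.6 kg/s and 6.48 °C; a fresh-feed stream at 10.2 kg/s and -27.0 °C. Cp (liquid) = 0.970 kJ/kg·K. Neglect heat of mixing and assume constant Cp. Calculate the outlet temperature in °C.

T_out = -6.26 °C

Energy balance with Q = 0: Σ ṁᵢCp,ᵢ(T_out − Tᵢ) = 0
Σ ṁᵢCp,ᵢTᵢ = 16.6×0.970×6.48 + 10.2×0.970×-27.0 = -162.8
Σ ṁᵢCp,ᵢ = 16.6×0.970 + 10.2×0.970 = 25.996
T_out = -162.8 / 25.996 = -6.2624 °C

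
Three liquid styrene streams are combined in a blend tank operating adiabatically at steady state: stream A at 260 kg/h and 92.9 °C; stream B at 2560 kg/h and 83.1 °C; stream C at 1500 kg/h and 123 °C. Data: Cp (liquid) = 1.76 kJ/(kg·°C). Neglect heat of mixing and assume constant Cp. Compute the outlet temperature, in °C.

Adiabatic, steady state ⇒ Σ ṁᵢCp,ᵢ(T_out − Tᵢ) = 0
Σ ṁᵢCp,ᵢTᵢ = 260×1.76×92.9 + 2560×1.76×83.1 + 1500×1.76×123 = 741650
Σ ṁᵢCp,ᵢ = 260×1.76 + 2560×1.76 + 1500×1.76 = 7603.2
T_out = 741650 / 7603.2 = 97.544 °C

T_out = 97.5 °C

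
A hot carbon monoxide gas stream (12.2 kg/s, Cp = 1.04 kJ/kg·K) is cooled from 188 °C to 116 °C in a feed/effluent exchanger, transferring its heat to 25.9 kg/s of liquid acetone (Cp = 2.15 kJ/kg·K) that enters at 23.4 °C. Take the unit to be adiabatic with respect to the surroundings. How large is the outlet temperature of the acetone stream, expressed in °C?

T_c,out = 39.8 °C

Heat released by hot stream: Q = 12.2 × 1.04 × (188 − 116) = 913.54 kJ/s
Energy balance on cold side (adiabatic exchanger): Q = ṁ_c·Cp_c·(T_c,out − T_c,in)
T_c,out = 23.4 + 913.54/(25.9 × 2.15) = 39.805 °C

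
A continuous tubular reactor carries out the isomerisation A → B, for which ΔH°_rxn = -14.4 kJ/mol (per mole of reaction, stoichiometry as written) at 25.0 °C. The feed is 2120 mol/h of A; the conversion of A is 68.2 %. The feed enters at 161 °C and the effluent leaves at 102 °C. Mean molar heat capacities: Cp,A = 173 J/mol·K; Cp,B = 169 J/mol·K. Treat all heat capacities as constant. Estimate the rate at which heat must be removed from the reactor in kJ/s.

Extent of reaction ξ = 0.682 × 2120 = 1445.8 mol/h
Reaction term: ξ·ΔH°_rxn = 1445.8 × -14.4 = -20820 kJ/h
Sensible, feed 161→25 °C: -49879 kJ/h
Outlet flows (mol/h): A 674.16, B 1445.8
Sensible, products 25→102 °C: 27795 kJ/h
Q = ΔH = -42904 kJ/h = -11.918 kW
Heat removed = 11.918 kJ/s

Q_out = 11.9 kJ/s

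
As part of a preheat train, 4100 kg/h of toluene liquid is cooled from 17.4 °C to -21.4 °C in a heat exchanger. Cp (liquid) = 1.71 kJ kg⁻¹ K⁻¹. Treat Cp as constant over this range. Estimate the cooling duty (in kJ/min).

Q = ṁ·Cp·ΔT = 4100 × 1.71 × (-21.4 − 17.4) = -272030 kJ/h
Converting: 272030 / 3600 s = 75.563 kW
Cooling duty = 4533.8 kJ/min

Q_c = 4530 kJ/min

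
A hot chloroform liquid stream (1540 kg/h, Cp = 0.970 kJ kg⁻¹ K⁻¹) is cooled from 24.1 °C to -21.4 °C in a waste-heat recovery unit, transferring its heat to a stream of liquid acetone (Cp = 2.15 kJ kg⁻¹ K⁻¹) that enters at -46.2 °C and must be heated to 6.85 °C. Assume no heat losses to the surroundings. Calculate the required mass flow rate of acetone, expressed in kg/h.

ṁ_c = 596 kg/h

Heat released by hot stream: Q = 1540 × 0.970 × (24.1 − -21.4) = 67968 kJ/h
Energy balance on cold side (adiabatic exchanger): Q = ṁ_c·Cp_c·(T_c,out − T_c,in)
ṁ_c = 67968 / [2.15 × (6.85 − -46.2)] = 595.91 kg/h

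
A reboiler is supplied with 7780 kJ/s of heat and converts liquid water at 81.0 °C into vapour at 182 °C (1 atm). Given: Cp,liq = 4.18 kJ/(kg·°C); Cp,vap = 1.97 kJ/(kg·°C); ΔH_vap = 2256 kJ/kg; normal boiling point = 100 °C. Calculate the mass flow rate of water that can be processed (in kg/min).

ṁ = 187 kg/min

Δh = 4.18×(100−81.0) + 2256 + 1.97×(182−100) = 2497 kJ/kg
Q = 7780 kJ/s = 7780 kJ/s = 466800 kJ/min
ṁ = Q/Δh = 466800 / 2497 = 186.95 kg/min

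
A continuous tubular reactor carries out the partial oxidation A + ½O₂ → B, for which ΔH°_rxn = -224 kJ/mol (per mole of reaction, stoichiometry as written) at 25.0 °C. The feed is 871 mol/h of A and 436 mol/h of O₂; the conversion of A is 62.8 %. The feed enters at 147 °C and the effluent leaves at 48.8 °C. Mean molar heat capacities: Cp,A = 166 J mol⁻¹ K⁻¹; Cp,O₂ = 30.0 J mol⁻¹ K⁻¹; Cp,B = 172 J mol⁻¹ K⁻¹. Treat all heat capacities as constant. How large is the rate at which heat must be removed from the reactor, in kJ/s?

Extent of reaction ξ = 0.628 × 871 = 546.99 mol/h
Reaction term: ξ·ΔH°_rxn = 546.99 × -224 = -122530 kJ/h
Sensible, feed 147→25 °C: -19235 kJ/h
Outlet flows (mol/h): A 324.01, O₂ 162.51, B 546.99
Sensible, products 25→48.8 °C: 3635.3 kJ/h
Q = ΔH = -138130 kJ/h = -38.368 kW
Heat removed = 38.368 kJ/s

Q_out = 38.4 kJ/s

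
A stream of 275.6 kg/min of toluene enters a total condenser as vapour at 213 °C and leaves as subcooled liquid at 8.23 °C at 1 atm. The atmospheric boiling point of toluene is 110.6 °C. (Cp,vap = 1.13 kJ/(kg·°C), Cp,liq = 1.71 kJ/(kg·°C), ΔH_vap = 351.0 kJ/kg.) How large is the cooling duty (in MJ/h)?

Q_c = 10600 MJ/h

vapour 213→110.6 °C: -115.71 kJ/kg
condensation at 110.6 °C: -351 kJ/kg
liquid 110.6→8.23 °C: -175.05 kJ/kg
Δh = -115.71 + -351 + -175.05 = -641.76 kJ/kg
Q = ṁ·Δh = 275.6 kg/min × -641.76 kJ/kg = -176870 kJ/min
|Q| = 2947.8 kW = 10612 MJ/h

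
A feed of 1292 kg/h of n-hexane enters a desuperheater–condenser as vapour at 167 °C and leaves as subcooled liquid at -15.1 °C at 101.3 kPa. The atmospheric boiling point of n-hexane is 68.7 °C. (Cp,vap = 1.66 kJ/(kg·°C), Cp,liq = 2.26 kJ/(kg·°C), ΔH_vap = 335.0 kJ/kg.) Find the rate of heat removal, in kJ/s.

vapour 167→68.7 °C: -163.18 kJ/kg
condensation at 68.7 °C: -335 kJ/kg
liquid 68.7→-15.1 °C: -189.39 kJ/kg
Δh = -163.18 + -335 + -189.39 = -687.57 kJ/kg
Q = ṁ·Δh = 1292 kg/h × -687.57 kJ/kg = -888340 kJ/h
|Q| = 246.76 kW

Q_c = 247 kJ/s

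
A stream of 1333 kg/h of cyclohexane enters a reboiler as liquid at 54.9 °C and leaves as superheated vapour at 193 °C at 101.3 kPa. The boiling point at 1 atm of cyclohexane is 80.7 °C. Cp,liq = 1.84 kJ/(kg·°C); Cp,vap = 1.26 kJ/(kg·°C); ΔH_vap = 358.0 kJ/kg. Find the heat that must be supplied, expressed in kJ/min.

Q = 12200 kJ/min

liquid 54.9→80.7 °C: 47.472 kJ/kg
vaporisation at 80.7 °C: 358 kJ/kg
vapour 80.7→193 °C: 141.5 kJ/kg
Δh = 47.472 + 358 + 141.5 = 546.97 kJ/kg
Q = ṁ·Δh = 1333 kg/h × 546.97 kJ/kg = 729110 kJ/h
|Q| = 202.53 kW = 12152 kJ/min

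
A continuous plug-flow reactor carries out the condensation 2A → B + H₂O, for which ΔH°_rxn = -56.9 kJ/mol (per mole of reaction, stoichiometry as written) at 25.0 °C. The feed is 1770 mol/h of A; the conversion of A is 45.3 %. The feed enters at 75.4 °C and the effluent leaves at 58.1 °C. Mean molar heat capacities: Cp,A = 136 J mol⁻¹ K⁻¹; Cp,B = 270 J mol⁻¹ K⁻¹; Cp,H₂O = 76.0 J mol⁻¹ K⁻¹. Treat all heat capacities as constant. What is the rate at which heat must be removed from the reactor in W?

Q_out = 7220 W

Extent of reaction ξ = 0.453 × 1770 / 2 = 400.91 mol/h
Reaction term: ξ·ΔH°_rxn = 400.91 × -56.9 = -22811 kJ/h
Sensible, feed 75.4→25 °C: -12132 kJ/h
Outlet flows (mol/h): A 968.19, B 400.91, H₂O 400.91
Sensible, products 25→58.1 °C: 8949.8 kJ/h
Q = ΔH = -25994 kJ/h = -7.2205 kW
Heat removed = 7220.5 W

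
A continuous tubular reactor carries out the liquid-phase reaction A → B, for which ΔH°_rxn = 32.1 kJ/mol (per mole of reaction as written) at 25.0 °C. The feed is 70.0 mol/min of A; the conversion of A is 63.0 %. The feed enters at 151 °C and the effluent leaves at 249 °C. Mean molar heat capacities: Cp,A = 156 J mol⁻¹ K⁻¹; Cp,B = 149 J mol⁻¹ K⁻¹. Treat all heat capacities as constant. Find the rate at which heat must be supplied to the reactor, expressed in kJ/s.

Q_in = 40.3 kJ/s

Extent of reaction ξ = 0.630 × 70.0 = 44.1 mol/min
Reaction term: ξ·ΔH°_rxn = 44.1 × 32.1 = 1415.6 kJ/min
Sensible, feed 151→25 °C: -1375.9 kJ/min
Outlet flows (mol/min): A 25.9, B 44.1
Sensible, products 25→249 °C: 2376.9 kJ/min
Q = ΔH = 2416.6 kJ/min = 40.277 kW
Heat supplied = 40.277 kJ/s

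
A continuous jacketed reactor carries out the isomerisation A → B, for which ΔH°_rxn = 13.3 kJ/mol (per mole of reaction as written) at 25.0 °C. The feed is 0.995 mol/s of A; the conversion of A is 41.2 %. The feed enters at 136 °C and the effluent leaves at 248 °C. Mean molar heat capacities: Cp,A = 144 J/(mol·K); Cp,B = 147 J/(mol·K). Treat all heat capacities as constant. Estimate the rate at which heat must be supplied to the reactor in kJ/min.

Extent of reaction ξ = 0.412 × 0.995 = 0.40994 mol/s
Reaction term: ξ·ΔH°_rxn = 0.40994 × 13.3 = 5.4522 kJ/s
Sensible, feed 136→25 °C: -15.904 kJ/s
Outlet flows (mol/s): A 0.58506, B 0.40994
Sensible, products 25→248 °C: 32.226 kJ/s
Q = ΔH = 21.774 kJ/s = 21.774 kW
Heat supplied = 1306.4 kJ/min

Q_in = 1310 kJ/min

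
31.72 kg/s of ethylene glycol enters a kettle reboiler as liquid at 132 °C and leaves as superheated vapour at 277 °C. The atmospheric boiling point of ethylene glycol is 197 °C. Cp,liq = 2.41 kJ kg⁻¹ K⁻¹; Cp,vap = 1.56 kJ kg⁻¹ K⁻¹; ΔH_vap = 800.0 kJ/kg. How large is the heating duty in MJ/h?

liquid 132→197 °C: 156.65 kJ/kg
vaporisation at 197 °C: 800 kJ/kg
vapour 197→277 °C: 124.8 kJ/kg
Δh = 156.65 + 800 + 124.8 = 1081.5 kJ/kg
Q = ṁ·Δh = 31.72 kg/s × 1081.5 kJ/kg = 34304 kJ/s
|Q| = 34304 kW = 123490 MJ/h

Q = 123000 MJ/h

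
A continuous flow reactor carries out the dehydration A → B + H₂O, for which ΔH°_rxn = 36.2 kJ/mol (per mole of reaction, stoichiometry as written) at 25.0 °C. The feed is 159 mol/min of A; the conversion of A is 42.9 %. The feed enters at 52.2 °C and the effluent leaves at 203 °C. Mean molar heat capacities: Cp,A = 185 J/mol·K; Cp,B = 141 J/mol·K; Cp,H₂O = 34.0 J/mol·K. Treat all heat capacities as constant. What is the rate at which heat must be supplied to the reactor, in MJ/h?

Extent of reaction ξ = 0.429 × 159 = 68.211 mol/min
Reaction term: ξ·ΔH°_rxn = 68.211 × 36.2 = 2469.2 kJ/min
Sensible, feed 52.2→25 °C: -800.09 kJ/min
Outlet flows (mol/min): A 90.789, B 68.211, H₂O 68.211
Sensible, products 25→203 °C: 5114.5 kJ/min
Q = ΔH = 6783.6 kJ/min = 113.06 kW
Heat supplied = 407.02 MJ/h

Q_in = 407 MJ/h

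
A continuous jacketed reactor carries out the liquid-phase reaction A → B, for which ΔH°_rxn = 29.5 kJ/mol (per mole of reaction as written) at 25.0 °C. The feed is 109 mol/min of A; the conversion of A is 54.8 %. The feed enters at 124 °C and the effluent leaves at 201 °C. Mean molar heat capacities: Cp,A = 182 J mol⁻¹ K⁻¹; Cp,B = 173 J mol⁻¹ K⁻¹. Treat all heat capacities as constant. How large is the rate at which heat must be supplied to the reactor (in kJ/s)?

Q_in = 53.3 kJ/s

Extent of reaction ξ = 0.548 × 109 = 59.732 mol/min
Reaction term: ξ·ΔH°_rxn = 59.732 × 29.5 = 1762.1 kJ/min
Sensible, feed 124→25 °C: -1964 kJ/min
Outlet flows (mol/min): A 49.268, B 59.732
Sensible, products 25→201 °C: 3396.9 kJ/min
Q = ΔH = 3195 kJ/min = 53.25 kW
Heat supplied = 53.25 kJ/s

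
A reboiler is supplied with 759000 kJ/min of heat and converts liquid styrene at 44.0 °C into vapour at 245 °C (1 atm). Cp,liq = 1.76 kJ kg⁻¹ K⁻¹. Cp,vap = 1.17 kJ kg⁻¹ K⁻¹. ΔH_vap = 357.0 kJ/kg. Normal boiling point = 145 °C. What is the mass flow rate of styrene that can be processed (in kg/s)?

ṁ = 19.4 kg/s

Δh = 1.76×(145−44.0) + 357.0 + 1.17×(245−145) = 651.76 kJ/kg
Q = 759000 kJ/min = 12650 kJ/s = 12650 kJ/s
ṁ = Q/Δh = 12650 / 651.76 = 19.409 kg/s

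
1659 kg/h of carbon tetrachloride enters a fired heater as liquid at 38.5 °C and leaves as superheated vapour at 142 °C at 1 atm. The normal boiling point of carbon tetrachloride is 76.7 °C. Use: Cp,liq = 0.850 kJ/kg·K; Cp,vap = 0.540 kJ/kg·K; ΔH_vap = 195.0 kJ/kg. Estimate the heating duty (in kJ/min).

liquid 38.5→76.7 °C: 32.47 kJ/kg
vaporisation at 76.7 °C: 195 kJ/kg
vapour 76.7→142 °C: 35.262 kJ/kg
Δh = 32.47 + 195 + 35.262 = 262.73 kJ/kg
Q = ṁ·Δh = 1659 kg/h × 262.73 kJ/kg = 435870 kJ/h
|Q| = 121.08 kW = 7264.5 kJ/min

Q = 7260 kJ/min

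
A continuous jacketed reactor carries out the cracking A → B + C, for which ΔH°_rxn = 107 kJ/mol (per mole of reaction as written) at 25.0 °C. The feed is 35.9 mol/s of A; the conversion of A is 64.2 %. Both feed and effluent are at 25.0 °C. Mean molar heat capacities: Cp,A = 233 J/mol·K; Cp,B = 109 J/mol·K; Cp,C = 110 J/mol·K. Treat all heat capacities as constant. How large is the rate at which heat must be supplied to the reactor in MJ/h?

Extent of reaction ξ = 0.642 × 35.9 = 23.048 mol/s
Reaction term: ξ·ΔH°_rxn = 23.048 × 107 = 2466.1 kJ/s
Q = ΔH = 2466.1 kJ/s = 2466.1 kW
Heat supplied = 8878 MJ/h

Q_in = 8880 MJ/h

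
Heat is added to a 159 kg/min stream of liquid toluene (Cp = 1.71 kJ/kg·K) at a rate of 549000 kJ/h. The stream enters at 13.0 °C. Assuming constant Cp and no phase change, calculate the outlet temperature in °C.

T_out = 46.7 °C

Q = 549000 kJ/h = 9150 kJ/min
ΔT = Q/(ṁ·Cp) = 9150/(159×1.71) = 33.653 K
T_out = 13.0 + 33.653 = 46.653 °C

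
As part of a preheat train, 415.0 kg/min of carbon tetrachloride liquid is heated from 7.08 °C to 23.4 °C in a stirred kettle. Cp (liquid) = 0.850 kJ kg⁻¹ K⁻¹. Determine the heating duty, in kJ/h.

Q = ṁ·Cp·ΔT = 415.0 × 0.850 × (23.4 − 7.08) = 5756.9 kJ/min
Converting: 5756.9 / 60 s = 95.948 kW
Heating duty = 345410 kJ/h

Q = 345000 kJ/h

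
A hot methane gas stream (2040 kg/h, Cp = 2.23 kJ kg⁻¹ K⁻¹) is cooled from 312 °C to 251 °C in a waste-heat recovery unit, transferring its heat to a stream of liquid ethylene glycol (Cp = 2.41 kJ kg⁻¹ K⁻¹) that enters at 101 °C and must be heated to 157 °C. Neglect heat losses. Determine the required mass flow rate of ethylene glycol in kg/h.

Heat released by hot stream: Q = 2040 × 2.23 × (312 − 251) = 277500 kJ/h
Energy balance on cold side (adiabatic exchanger): Q = ṁ_c·Cp_c·(T_c,out − T_c,in)
ṁ_c = 277500 / [2.41 × (157 − 101)] = 2056.2 kg/h

ṁ_c = 2060 kg/h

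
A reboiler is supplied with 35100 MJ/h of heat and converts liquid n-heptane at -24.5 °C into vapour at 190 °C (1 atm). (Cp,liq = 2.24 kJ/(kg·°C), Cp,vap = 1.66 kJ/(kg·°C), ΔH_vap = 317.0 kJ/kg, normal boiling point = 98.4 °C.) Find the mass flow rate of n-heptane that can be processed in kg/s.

ṁ = 13.1 kg/s

Δh = 2.24×(98.4−-24.5) + 317.0 + 1.66×(190−98.4) = 744.35 kJ/kg
Q = 35100 MJ/h = 9750 kJ/s = 9750 kJ/s
ṁ = Q/Δh = 9750 / 744.35 = 13.099 kg/s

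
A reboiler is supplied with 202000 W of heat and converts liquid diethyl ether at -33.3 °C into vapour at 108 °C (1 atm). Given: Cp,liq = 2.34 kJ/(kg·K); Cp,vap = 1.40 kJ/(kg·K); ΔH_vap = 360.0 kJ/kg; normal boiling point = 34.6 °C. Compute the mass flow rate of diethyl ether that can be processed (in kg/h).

Δh = 2.34×(34.6−-33.3) + 360.0 + 1.40×(108−34.6) = 621.65 kJ/kg
Q = 202000 W = 202 kJ/s = 727200 kJ/h
ṁ = Q/Δh = 727200 / 621.65 = 1169.8 kg/h

ṁ = 1170 kg/h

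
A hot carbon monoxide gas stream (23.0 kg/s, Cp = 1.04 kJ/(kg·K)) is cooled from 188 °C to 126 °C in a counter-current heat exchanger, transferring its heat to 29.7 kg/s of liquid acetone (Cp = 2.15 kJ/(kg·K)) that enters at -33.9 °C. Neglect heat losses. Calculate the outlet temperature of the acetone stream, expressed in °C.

T_c,out = -10.7 °C

Heat released by hot stream: Q = 23.0 × 1.04 × (188 − 126) = 1483 kJ/s
Energy balance on cold side (adiabatic exchanger): Q = ṁ_c·Cp_c·(T_c,out − T_c,in)
T_c,out = -33.9 + 1483/(29.7 × 2.15) = -10.675 °C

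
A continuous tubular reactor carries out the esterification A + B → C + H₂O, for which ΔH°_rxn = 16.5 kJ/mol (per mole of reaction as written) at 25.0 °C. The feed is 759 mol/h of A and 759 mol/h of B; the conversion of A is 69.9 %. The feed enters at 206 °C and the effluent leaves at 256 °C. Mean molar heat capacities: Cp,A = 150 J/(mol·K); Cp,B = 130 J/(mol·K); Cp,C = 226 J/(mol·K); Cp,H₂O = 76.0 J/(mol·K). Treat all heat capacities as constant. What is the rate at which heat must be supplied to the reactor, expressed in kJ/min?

Extent of reaction ξ = 0.699 × 759 = 530.54 mol/h
Reaction term: ξ·ΔH°_rxn = 530.54 × 16.5 = 8753.9 kJ/h
Sensible, feed 206→25 °C: -38466 kJ/h
Outlet flows (mol/h): A 228.46, B 228.46, C 530.54, H₂O 530.54
Sensible, products 25→256 °C: 51788 kJ/h
Q = ΔH = 22076 kJ/h = 6.1323 kW
Heat supplied = 367.94 kJ/min

Q_in = 368 kJ/min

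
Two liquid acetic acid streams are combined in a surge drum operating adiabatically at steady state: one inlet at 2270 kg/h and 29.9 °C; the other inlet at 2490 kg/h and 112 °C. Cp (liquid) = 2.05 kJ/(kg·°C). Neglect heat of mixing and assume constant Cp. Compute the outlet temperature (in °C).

Adiabatic, steady state ⇒ Σ ṁᵢCp,ᵢ(T_out − Tᵢ) = 0
T_out = Σ ṁᵢCp,ᵢTᵢ / Σ ṁᵢCp,ᵢ
      = 710840 / 9758 = 72.847 °C

T_out = 72.8 °C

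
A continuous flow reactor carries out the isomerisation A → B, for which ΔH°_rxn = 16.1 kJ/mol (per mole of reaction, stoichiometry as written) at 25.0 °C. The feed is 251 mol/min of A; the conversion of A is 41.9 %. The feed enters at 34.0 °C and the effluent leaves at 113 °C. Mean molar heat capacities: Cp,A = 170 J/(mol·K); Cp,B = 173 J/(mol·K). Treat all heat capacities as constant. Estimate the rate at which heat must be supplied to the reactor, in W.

Q_in = 84900 W

Extent of reaction ξ = 0.419 × 251 = 105.17 mol/min
Reaction term: ξ·ΔH°_rxn = 105.17 × 16.1 = 1693.2 kJ/min
Sensible, feed 34.0→25 °C: -384.03 kJ/min
Outlet flows (mol/min): A 145.83, B 105.17
Sensible, products 25→113 °C: 3782.7 kJ/min
Q = ΔH = 5091.9 kJ/min = 84.865 kW
Heat supplied = 84865 W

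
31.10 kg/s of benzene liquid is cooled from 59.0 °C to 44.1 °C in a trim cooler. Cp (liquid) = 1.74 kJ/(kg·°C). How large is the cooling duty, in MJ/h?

Q_c = 2900 MJ/h

Q = ṁ·Cp·ΔT = 31.10 × 1.74 × (44.1 − 59.0) = -806.3 kJ/s
Cooling duty = 2902.7 MJ/h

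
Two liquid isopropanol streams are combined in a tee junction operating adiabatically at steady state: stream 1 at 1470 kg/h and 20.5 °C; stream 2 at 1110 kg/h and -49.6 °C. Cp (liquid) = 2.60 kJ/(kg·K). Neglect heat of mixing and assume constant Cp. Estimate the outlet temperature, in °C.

No heat crosses the boundary, so H_out = H_in.
T_out = Σ ṁᵢCp,ᵢTᵢ / Σ ṁᵢCp,ᵢ
      = -64795 / 6708 = -9.6593 °C

T_out = -9.66 °C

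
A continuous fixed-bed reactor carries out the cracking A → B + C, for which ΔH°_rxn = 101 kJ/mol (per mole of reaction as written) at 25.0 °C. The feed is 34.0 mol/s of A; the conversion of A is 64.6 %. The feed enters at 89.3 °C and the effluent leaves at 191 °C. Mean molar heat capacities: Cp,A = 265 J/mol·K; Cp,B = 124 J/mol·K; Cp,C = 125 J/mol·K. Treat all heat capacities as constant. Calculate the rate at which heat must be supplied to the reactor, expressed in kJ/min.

Q_in = 185000 kJ/min

Extent of reaction ξ = 0.646 × 34.0 = 21.964 mol/s
Reaction term: ξ·ΔH°_rxn = 21.964 × 101 = 2218.4 kJ/s
Sensible, feed 89.3→25 °C: -579.34 kJ/s
Outlet flows (mol/s): A 12.036, B 21.964, C 21.964
Sensible, products 25→191 °C: 1437.3 kJ/s
Q = ΔH = 3076.3 kJ/s = 3076.3 kW
Heat supplied = 184580 kJ/min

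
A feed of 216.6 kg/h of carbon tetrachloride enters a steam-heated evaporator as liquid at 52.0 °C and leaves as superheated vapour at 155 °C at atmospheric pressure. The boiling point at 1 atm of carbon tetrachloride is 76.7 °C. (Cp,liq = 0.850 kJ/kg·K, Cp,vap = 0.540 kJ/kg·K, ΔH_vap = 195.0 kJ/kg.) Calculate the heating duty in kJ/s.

Q = 15.5 kJ/s

liquid 52.0→76.7 °C: 20.995 kJ/kg
vaporisation at 76.7 °C: 195 kJ/kg
vapour 76.7→155 °C: 42.282 kJ/kg
Δh = 20.995 + 195 + 42.282 = 258.28 kJ/kg
Q = ṁ·Δh = 216.6 kg/h × 258.28 kJ/kg = 55943 kJ/h
|Q| = 15.54 kW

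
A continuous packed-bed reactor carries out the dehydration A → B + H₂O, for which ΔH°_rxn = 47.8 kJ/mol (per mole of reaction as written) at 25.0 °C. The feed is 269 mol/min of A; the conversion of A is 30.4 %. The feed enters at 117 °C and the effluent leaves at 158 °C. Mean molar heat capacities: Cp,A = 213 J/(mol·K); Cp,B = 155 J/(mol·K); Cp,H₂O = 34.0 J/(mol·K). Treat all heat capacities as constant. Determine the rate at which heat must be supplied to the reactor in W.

Extent of reaction ξ = 0.304 × 269 = 81.776 mol/min
Reaction term: ξ·ΔH°_rxn = 81.776 × 47.8 = 3908.9 kJ/min
Sensible, feed 117→25 °C: -5271.3 kJ/min
Outlet flows (mol/min): A 187.22, B 81.776, H₂O 81.776
Sensible, products 25→158 °C: 7359.5 kJ/min
Q = ΔH = 5997 kJ/min = 99.951 kW
Heat supplied = 99951 W

Q_in = 100000 W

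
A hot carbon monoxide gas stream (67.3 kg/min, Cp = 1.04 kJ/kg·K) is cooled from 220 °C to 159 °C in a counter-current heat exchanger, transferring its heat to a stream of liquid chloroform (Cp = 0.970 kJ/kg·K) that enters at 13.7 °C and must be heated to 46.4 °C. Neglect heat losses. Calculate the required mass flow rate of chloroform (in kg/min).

Heat released by hot stream: Q = 67.3 × 1.04 × (220 − 159) = 4269.5 kJ/min
Energy balance on cold side (adiabatic exchanger): Q = ṁ_c·Cp_c·(T_c,out − T_c,in)
ṁ_c = 4269.5 / [0.970 × (46.4 − 13.7)] = 134.6 kg/min

ṁ_c = 135 kg/min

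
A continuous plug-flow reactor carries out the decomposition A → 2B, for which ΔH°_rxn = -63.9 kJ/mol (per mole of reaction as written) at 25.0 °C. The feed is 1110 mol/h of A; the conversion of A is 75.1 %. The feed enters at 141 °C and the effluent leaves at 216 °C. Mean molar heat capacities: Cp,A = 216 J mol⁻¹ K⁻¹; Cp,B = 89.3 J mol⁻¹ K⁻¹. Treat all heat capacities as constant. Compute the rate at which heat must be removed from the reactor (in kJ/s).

Extent of reaction ξ = 0.751 × 1110 = 833.61 mol/h
Reaction term: ξ·ΔH°_rxn = 833.61 × -63.9 = -53268 kJ/h
Sensible, feed 141→25 °C: -27812 kJ/h
Outlet flows (mol/h): A 276.39, B 1667.2
Sensible, products 25→216 °C: 39839 kJ/h
Q = ΔH = -41240 kJ/h = -11.456 kW
Heat removed = 11.456 kJ/s

Q_out = 11.5 kJ/s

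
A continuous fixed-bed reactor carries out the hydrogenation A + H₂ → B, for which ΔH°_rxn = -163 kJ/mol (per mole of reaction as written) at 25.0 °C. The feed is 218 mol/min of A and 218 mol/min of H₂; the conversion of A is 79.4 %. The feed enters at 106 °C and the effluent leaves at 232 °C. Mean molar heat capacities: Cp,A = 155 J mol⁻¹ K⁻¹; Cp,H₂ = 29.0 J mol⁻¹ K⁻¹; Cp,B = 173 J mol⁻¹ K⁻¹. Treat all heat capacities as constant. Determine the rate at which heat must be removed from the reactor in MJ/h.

Extent of reaction ξ = 0.794 × 218 = 173.09 mol/min
Reaction term: ξ·ΔH°_rxn = 173.09 × -163 = -28214 kJ/min
Sensible, feed 106→25 °C: -3249.1 kJ/min
Outlet flows (mol/min): A 44.908, H₂ 44.908, B 173.09
Sensible, products 25→232 °C: 7909.1 kJ/min
Q = ΔH = -23554 kJ/min = -392.57 kW
Heat removed = 1413.2 MJ/h

Q_out = 1410 MJ/h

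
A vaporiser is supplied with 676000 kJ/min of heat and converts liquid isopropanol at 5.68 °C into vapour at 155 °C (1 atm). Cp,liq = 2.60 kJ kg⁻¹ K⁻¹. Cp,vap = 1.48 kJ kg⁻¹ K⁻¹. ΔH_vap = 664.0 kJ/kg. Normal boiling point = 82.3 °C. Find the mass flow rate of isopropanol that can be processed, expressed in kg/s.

ṁ = 11.6 kg/s

Δh = 2.60×(82.3−5.68) + 664.0 + 1.48×(155−82.3) = 970.81 kJ/kg
Q = 676000 kJ/min = 11267 kJ/s = 11267 kJ/s
ṁ = Q/Δh = 11267 / 970.81 = 11.605 kg/s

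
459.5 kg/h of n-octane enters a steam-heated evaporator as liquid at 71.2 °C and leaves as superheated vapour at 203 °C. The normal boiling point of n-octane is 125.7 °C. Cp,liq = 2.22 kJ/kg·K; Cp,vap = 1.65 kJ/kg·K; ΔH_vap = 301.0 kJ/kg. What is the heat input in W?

liquid 71.2→125.7 °C: 120.99 kJ/kg
vaporisation at 125.7 °C: 301 kJ/kg
vapour 125.7→203 °C: 127.54 kJ/kg
Δh = 120.99 + 301 + 127.54 = 549.53 kJ/kg
Q = ṁ·Δh = 459.5 kg/h × 549.53 kJ/kg = 252510 kJ/h
|Q| = 70.142 kW = 70142 W

Q = 70100 W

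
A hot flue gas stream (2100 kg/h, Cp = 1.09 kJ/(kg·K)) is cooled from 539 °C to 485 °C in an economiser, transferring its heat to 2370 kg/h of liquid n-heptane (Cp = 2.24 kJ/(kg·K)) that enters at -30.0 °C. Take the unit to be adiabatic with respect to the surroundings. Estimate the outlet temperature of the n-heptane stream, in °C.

T_c,out = -6.72 °C

Heat released by hot stream: Q = 2100 × 1.09 × (539 − 485) = 123610 kJ/h
Energy balance on cold side (adiabatic exchanger): Q = ṁ_c·Cp_c·(T_c,out − T_c,in)
T_c,out = -30.0 + 123610/(2370 × 2.24) = -6.7168 °C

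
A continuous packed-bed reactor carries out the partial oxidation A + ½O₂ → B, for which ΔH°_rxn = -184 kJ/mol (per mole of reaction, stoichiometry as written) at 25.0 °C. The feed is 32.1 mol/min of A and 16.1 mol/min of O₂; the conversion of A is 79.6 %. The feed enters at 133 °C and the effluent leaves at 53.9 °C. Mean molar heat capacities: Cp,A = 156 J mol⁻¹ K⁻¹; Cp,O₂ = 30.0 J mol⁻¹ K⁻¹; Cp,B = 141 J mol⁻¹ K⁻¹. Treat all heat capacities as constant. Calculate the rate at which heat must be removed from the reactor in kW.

Q_out = 86.0 kW

Extent of reaction ξ = 0.796 × 32.1 = 25.552 mol/min
Reaction term: ξ·ΔH°_rxn = 25.552 × -184 = -4701.5 kJ/min
Sensible, feed 133→25 °C: -592.98 kJ/min
Outlet flows (mol/min): A 6.5484, O₂ 3.3242, B 25.552
Sensible, products 25→53.9 °C: 136.53 kJ/min
Q = ΔH = -5158 kJ/min = -85.966 kW
Heat removed = 85.966 kW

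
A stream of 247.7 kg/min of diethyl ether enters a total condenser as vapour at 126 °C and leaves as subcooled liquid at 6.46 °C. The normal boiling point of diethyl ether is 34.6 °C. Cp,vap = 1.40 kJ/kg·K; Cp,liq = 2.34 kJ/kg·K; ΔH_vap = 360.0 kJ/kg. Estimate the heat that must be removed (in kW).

vapour 126→34.6 °C: -127.96 kJ/kg
condensation at 34.6 °C: -360 kJ/kg
liquid 34.6→6.46 °C: -65.848 kJ/kg
Δh = -127.96 + -360 + -65.848 = -553.81 kJ/kg
Q = ṁ·Δh = 247.7 kg/min × -553.81 kJ/kg = -137180 kJ/min
|Q| = 2286.3 kW

Q_c = 2290 kW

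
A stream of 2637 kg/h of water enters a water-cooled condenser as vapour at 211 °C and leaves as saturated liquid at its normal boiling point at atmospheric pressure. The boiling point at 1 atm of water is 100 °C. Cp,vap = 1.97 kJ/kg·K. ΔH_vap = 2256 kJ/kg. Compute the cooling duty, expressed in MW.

vapour 211→100 °C: -218.67 kJ/kg
condensation at 100 °C: -2256 kJ/kg
Δh = -218.67 + -2256 = -2474.7 kJ/kg
Q = ṁ·Δh = 2637 kg/h × -2474.7 kJ/kg = -6.5257e+06 kJ/h
|Q| = 1812.7 kW = 1.8127 MW

Q_c = 1.81 MW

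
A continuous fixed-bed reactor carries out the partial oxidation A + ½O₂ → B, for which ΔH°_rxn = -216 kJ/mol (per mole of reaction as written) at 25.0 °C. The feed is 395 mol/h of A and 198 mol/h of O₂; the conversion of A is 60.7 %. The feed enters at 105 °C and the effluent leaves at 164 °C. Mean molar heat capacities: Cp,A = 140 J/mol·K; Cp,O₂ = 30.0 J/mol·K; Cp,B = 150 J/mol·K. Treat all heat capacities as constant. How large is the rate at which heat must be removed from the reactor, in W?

Extent of reaction ξ = 0.607 × 395 = 239.76 mol/h
Reaction term: ξ·ΔH°_rxn = 239.76 × -216 = -51789 kJ/h
Sensible, feed 105→25 °C: -4899.2 kJ/h
Outlet flows (mol/h): A 155.24, O₂ 78.118, B 239.76
Sensible, products 25→164 °C: 8345.7 kJ/h
Q = ΔH = -48343 kJ/h = -13.429 kW
Heat removed = 13429 W

Q_out = 13400 W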